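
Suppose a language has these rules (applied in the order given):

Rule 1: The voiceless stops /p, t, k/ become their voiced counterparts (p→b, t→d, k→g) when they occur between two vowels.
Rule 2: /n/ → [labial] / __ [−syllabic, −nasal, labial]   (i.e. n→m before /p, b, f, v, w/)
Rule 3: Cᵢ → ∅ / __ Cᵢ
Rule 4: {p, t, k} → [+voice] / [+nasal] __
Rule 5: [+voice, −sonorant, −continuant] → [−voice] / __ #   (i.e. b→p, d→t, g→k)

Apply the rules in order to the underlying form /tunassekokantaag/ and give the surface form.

Rule 1 (intervocalic voicing): /k/ is a voiceless stop between vowels /e/ and /o/, so it voices to [g]. /k/ is a voiceless stop between vowels /o/ and /a/, so it voices to [g]. /tunassekokantaag/ → tunassegogantaag.
Rule 2 (nasal place assimilation): no segment meets the environment; /tunassegogantaag/ is unchanged.
Rule 3 (degemination): /ss/ is a geminate; the first /s/ deletes. /tunassegogantaag/ → tunasegogantaag.
Rule 4 (post-nasal voicing): /t/ is a voiceless stop immediately after the nasal /n/, so it voices to [d]. /tunasegogantaag/ → tunasegogandaag.
Rule 5 (final devoicing): /g/ is a voiced stop in word-final position, so it devoices to [k]. /tunasegogandaag/ → tunasegogandaak.

tunasegogandaak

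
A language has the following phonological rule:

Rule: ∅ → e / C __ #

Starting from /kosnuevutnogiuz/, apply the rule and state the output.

the form ends in the consonant /z/, so [e] is inserted word-finally.
Surface form: [kosnuevutnogiuze].

kosnuevutnogiuze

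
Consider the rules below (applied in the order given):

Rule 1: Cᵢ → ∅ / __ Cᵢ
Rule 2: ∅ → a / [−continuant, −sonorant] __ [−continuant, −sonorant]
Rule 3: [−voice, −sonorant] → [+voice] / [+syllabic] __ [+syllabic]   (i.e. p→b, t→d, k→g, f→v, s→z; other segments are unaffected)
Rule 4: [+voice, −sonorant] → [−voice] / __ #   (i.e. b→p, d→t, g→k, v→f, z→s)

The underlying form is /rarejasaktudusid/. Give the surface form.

Rule 1 (degemination): no segment meets the environment; /rarejasaktudusid/ is unchanged.
Rule 2 (stop-cluster a-epenthesis): /k/ and /t/ form a stop–stop cluster, so [a] is inserted between them. /rarejasaktudusid/ → rarejasakatudusid.
Rule 3 (intervocalic voicing): /s/ is a voiceless obstruent between vowels /a/ and /a/, so it voices to [z]. /k/ is a voiceless obstruent between vowels /a/ and /a/, so it voices to [g]. /t/ is a voiceless obstruent between vowels /a/ and /u/, so it voices to [d]. /s/ is a voiceless obstruent between vowels /u/ and /i/, so it voices to [z]. /rarejasakatudusid/ → rarejazagaduduzid.
Rule 4 (final devoicing): /d/ is a voiced obstruent in word-final position, so it devoices to [t]. /rarejazagaduduzid/ → rarejazagaduduzit.

rarejazagaduduzit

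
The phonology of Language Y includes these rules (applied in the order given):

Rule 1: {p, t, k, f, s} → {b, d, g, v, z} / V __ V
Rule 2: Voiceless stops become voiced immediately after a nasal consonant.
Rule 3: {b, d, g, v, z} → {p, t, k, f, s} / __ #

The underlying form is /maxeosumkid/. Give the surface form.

maxeozumgit

Rule 1 (intervocalic voicing): /s/ is a voiceless obstruent between vowels /o/ and /u/, so it voices to [z]. /maxeosumkid/ → maxeozumkid.
Rule 2 (post-nasal voicing): /k/ is a voiceless stop immediately after the nasal /m/, so it voices to [g]. /maxeozumkid/ → maxeozumgid.
Rule 3 (final devoicing): /d/ is a voiced obstruent in word-final position, so it devoices to [t]. /maxeozumgid/ → maxeozumgit.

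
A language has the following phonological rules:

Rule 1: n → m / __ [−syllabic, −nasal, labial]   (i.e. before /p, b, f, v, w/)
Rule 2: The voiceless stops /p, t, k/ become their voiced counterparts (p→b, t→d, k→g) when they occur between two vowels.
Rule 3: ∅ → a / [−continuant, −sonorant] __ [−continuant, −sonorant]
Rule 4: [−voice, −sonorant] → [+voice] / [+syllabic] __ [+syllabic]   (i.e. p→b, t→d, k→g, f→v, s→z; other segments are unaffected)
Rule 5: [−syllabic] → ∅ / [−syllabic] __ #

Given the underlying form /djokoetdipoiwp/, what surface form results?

djogoedadiboiw

Rule 1 (nasal place assimilation): no segment meets the environment; /djokoetdipoiwp/ is unchanged.
Rule 2 (intervocalic voicing): /k/ is a voiceless stop between vowels /o/ and /o/, so it voices to [g]. /p/ is a voiceless stop between vowels /i/ and /o/, so it voices to [b]. /djokoetdipoiwp/ → djogoetdiboiwp.
Rule 3 (stop-cluster a-epenthesis): /t/ and /d/ form a stop–stop cluster, so [a] is inserted between them. /djogoetdiboiwp/ → djogoetadiboiwp.
Rule 4 (intervocalic voicing): /t/ is a voiceless obstruent between vowels /e/ and /a/, so it voices to [d]. /djogoetadiboiwp/ → djogoedadiboiwp.
Rule 5 (final cluster simplification): /p/ is the second consonant of a word-final cluster /wp/, so it deletes. /djogoedadiboiwp/ → djogoedadiboiw.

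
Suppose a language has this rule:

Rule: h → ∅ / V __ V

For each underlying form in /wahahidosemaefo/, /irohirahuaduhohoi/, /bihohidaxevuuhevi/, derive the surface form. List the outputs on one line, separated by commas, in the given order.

/wahahidosemaefo/: /h/ occurs between vowels /a/ and /a/, so it deletes. /h/ occurs between vowels /a/ and /i/, so it deletes. → [waaidosemaefo].
/irohirahuaduhohoi/: /h/ occurs between vowels /o/ and /i/, so it deletes. /h/ occurs between vowels /a/ and /u/, so it deletes. /h/ occurs between vowels /u/ and /o/, so it deletes. /h/ occurs between vowels /o/ and /o/, so it deletes. → [iroirauaduooi].
/bihohidaxevuuhevi/: /h/ occurs between vowels /i/ and /o/, so it deletes. /h/ occurs between vowels /o/ and /i/, so it deletes. /h/ occurs between vowels /u/ and /e/, so it deletes. → [bioidaxevuuevi].

waaidosemaefo, iroirauaduooi, bioidaxevuuevi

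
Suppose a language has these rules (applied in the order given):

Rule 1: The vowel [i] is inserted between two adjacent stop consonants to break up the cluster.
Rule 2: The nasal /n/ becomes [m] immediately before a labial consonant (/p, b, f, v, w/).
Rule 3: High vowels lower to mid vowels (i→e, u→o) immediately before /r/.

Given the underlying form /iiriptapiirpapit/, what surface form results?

Rule 1 (stop-cluster i-epenthesis): /p/ and /t/ form a stop–stop cluster, so [i] is inserted between them. /iiriptapiirpapit/ → iiripitapiirpapit.
Rule 2 (nasal place assimilation): no segment meets the environment; /iiripitapiirpapit/ is unchanged.
Rule 3 (pre-rhotic lowering): /i/ is a high vowel immediately before /r/, so it lowers to [e]. /i/ is a high vowel immediately before /r/, so it lowers to [e]. /iiripitapiirpapit/ → ieripitapierpapit.

ieripitapierpapit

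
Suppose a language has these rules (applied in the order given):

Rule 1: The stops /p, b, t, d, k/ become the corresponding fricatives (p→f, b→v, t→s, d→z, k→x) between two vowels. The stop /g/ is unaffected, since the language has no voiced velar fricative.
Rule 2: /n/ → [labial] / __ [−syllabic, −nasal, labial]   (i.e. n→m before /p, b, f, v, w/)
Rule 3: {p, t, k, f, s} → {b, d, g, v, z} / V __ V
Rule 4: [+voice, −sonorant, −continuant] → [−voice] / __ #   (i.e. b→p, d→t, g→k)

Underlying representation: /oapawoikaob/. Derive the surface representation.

Rule 1 (intervocalic spirantization): /p/ is a stop between vowels /a/ and /a/, so it spirantizes to the fricative [f]. /k/ is a stop between vowels /i/ and /a/, so it spirantizes to the fricative [x]. /oapawoikaob/ → oafawoixaob.
Rule 2 (nasal place assimilation): no segment meets the environment; /oafawoixaob/ is unchanged.
Rule 3 (intervocalic voicing): /f/ is a voiceless obstruent between vowels /a/ and /a/, so it voices to [v]. /oafawoixaob/ → oavawoixaob.
Rule 4 (final devoicing): /b/ is a voiced stop in word-final position, so it devoices to [p]. /oavawoixaob/ → oavawoixaop.

oavawoixaop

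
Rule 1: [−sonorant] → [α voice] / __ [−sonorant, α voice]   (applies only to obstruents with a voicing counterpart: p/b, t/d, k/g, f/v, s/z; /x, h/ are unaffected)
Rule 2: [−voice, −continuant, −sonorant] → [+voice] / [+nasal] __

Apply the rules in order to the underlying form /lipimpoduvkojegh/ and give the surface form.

lipimbodufkojekh

Rule 1 (regressive voicing assimilation): /v/ precedes the voiceless obstruent /k/, so it devoices to [f] by assimilation. /g/ precedes the voiceless obstruent /h/, so it devoices to [k] by assimilation. /lipimpoduvkojegh/ → lipimpodufkojekh.
Rule 2 (post-nasal voicing): /p/ is a voiceless stop immediately after the nasal /m/, so it voices to [b]. /lipimpodufkojekh/ → lipimbodufkojekh.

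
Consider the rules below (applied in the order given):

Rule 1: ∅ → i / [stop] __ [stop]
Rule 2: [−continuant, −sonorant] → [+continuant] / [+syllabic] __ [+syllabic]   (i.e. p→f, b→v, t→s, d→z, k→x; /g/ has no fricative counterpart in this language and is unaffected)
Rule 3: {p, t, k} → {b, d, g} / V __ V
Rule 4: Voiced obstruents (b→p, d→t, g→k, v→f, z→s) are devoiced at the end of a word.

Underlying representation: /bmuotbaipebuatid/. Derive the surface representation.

bmuosivaifevuasit

Rule 1 (stop-cluster i-epenthesis): /t/ and /b/ form a stop–stop cluster, so [i] is inserted between them. /bmuotbaipebuatid/ → bmuotibaipebuatid.
Rule 2 (intervocalic spirantization): /t/ is a stop between vowels /o/ and /i/, so it spirantizes to the fricative [s]. /b/ is a stop between vowels /i/ and /a/, so it spirantizes to the fricative [v]. /p/ is a stop between vowels /i/ and /e/, so it spirantizes to the fricative [f]. /b/ is a stop between vowels /e/ and /u/, so it spirantizes to the fricative [v]. /t/ is a stop between vowels /a/ and /i/, so it spirantizes to the fricative [s]. /bmuotibaipebuatid/ → bmuosivaifevuasid.
Rule 3 (intervocalic voicing): no segment meets the environment; /bmuosivaifevuasid/ is unchanged.
Rule 4 (final devoicing): /d/ is a voiced obstruent in word-final position, so it devoices to [t]. /bmuosivaifevuasid/ → bmuosivaifevuasit.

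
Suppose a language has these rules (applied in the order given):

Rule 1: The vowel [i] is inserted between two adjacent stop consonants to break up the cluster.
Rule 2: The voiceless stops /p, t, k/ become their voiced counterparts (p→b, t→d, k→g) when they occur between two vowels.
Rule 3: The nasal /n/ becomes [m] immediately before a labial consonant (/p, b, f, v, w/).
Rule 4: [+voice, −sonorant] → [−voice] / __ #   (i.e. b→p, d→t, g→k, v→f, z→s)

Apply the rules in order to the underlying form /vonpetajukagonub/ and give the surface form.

Rule 1 (stop-cluster i-epenthesis): no segment meets the environment; /vonpetajukagonub/ is unchanged.
Rule 2 (intervocalic voicing): /t/ is a voiceless stop between vowels /e/ and /a/, so it voices to [d]. /k/ is a voiceless stop between vowels /u/ and /a/, so it voices to [g]. /vonpetajukagonub/ → vonpedajugagonub.
Rule 3 (nasal place assimilation): /n/ precedes the labial consonant /p/, so it assimilates in place to [m]. /vonpedajugagonub/ → vompedajugagonub.
Rule 4 (final devoicing): /b/ is a voiced obstruent in word-final position, so it devoices to [p]. /vompedajugagonub/ → vompedajugagonup.

vompedajugagonup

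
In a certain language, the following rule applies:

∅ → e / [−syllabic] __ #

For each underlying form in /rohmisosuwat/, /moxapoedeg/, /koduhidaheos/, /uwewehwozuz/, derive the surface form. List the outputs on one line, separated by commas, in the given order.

/rohmisosuwat/: the form ends in the consonant /t/, so [e] is inserted word-finally. → [rohmisosuwate].
/moxapoedeg/: the form ends in the consonant /g/, so [e] is inserted word-finally. → [moxapoedege].
/koduhidaheos/: the form ends in the consonant /s/, so [e] is inserted word-finally. → [koduhidaheose].
/uwewehwozuz/: the form ends in the consonant /z/, so [e] is inserted word-finally. → [uwewehwozuze].

rohmisosuwate, moxapoedege, koduhidaheose, uwewehwozuze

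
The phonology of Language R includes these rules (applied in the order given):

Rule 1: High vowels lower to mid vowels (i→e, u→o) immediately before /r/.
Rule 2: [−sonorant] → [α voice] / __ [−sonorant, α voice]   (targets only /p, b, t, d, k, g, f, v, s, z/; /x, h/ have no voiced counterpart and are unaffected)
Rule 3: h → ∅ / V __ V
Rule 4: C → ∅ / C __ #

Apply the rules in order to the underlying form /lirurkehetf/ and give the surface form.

Rule 1 (pre-rhotic lowering): /i/ is a high vowel immediately before /r/, so it lowers to [e]. /u/ is a high vowel immediately before /r/, so it lowers to [o]. /lirurkehetf/ → lerorkehetf.
Rule 2 (regressive voicing assimilation): no segment meets the environment; /lerorkehetf/ is unchanged.
Rule 3 (intervocalic h-deletion): /h/ occurs between vowels /e/ and /e/, so it deletes. /lerorkehetf/ → lerorkeetf.
Rule 4 (final cluster simplification): /f/ is the second consonant of a word-final cluster /tf/, so it deletes. /lerorkeetf/ → lerorkeet.

lerorkeet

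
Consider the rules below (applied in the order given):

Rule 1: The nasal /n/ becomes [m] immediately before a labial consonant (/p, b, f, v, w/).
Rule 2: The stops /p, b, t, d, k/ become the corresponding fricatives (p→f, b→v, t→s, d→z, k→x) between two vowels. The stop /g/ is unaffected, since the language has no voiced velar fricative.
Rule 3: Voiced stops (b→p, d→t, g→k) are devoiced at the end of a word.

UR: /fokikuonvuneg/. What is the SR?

Rule 1 (nasal place assimilation): /n/ precedes the labial consonant /v/, so it assimilates in place to [m]. /fokikuonvuneg/ → fokikuomvuneg.
Rule 2 (intervocalic spirantization): /k/ is a stop between vowels /o/ and /i/, so it spirantizes to the fricative [x]. /k/ is a stop between vowels /i/ and /u/, so it spirantizes to the fricative [x]. /fokikuomvuneg/ → foxixuomvuneg.
Rule 3 (final devoicing): /g/ is a voiced stop in word-final position, so it devoices to [k]. /foxixuomvuneg/ → foxixuomvunek.

foxixuomvunek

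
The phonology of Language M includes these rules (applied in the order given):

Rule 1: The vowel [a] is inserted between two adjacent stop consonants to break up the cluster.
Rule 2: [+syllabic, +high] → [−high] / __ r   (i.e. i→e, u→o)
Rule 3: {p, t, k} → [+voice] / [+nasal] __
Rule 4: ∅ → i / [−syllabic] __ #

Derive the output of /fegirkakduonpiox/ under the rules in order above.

Rule 1 (stop-cluster a-epenthesis): /k/ and /d/ form a stop–stop cluster, so [a] is inserted between them. /fegirkakduonpiox/ → fegirkakaduonpiox.
Rule 2 (pre-rhotic lowering): /i/ is a high vowel immediately before /r/, so it lowers to [e]. /fegirkakaduonpiox/ → fegerkakaduonpiox.
Rule 3 (post-nasal voicing): /p/ is a voiceless stop immediately after the nasal /n/, so it voices to [b]. /fegerkakaduonpiox/ → fegerkakaduonbiox.
Rule 4 (final i-epenthesis): the form ends in the consonant /x/, so [i] is inserted word-finally. /fegerkakaduonbiox/ → fegerkakaduonbioxi.

fegerkakaduonbioxi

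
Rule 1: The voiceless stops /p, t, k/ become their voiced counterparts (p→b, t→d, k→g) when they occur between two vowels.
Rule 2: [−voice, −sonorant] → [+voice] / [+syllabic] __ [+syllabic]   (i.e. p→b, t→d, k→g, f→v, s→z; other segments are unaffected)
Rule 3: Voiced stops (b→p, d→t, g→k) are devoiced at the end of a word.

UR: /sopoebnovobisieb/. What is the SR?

soboebnovobiziep

Rule 1 (intervocalic voicing): /p/ is a voiceless stop between vowels /o/ and /o/, so it voices to [b]. /sopoebnovobisieb/ → soboebnovobisieb.
Rule 2 (intervocalic voicing): /s/ is a voiceless obstruent between vowels /i/ and /i/, so it voices to [z]. /soboebnovobisieb/ → soboebnovobizieb.
Rule 3 (final devoicing): /b/ is a voiced stop in word-final position, so it devoices to [p]. /soboebnovobizieb/ → soboebnovobiziep.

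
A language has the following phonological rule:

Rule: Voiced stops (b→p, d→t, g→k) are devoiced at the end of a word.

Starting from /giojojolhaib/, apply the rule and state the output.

Scanning /giojojolhaib/: /g/ at position 1 is not in the conditioning environment; /b/ is a voiced stop in word-final position, so it devoices to [p].
Result: [giojojolhaip].

giojojolhaip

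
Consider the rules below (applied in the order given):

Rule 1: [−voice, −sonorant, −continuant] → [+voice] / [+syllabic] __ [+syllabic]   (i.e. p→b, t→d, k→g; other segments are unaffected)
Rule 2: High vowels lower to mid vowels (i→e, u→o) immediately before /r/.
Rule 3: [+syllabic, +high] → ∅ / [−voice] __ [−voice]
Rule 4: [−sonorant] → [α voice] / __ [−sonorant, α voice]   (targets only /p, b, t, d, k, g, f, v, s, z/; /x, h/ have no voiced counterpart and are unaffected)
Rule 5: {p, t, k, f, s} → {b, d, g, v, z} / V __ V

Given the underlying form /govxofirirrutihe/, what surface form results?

Rule 1 (intervocalic voicing): /t/ is a voiceless stop between vowels /u/ and /i/, so it voices to [d]. /govxofirirrutihe/ → govxofirirrudihe.
Rule 2 (pre-rhotic lowering): /i/ is a high vowel immediately before /r/, so it lowers to [e]. /i/ is a high vowel immediately before /r/, so it lowers to [e]. /govxofirirrudihe/ → govxofererrudihe.
Rule 3 (high vowel syncope): no segment meets the environment; /govxofererrudihe/ is unchanged.
Rule 4 (regressive voicing assimilation): /v/ precedes the voiceless obstruent /x/, so it devoices to [f] by assimilation. /govxofererrudihe/ → gofxofererrudihe.
Rule 5 (intervocalic voicing): /f/ is a voiceless obstruent between vowels /o/ and /e/, so it voices to [v]. /gofxofererrudihe/ → gofxovererrudihe.

gofxovererrudihe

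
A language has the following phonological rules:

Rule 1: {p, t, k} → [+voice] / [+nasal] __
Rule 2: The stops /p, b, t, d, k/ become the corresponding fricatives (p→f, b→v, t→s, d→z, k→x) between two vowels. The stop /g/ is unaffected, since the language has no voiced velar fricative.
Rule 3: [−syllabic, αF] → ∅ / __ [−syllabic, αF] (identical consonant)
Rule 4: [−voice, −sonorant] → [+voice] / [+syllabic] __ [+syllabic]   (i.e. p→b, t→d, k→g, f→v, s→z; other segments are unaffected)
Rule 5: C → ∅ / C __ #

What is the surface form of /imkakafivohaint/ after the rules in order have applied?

Rule 1 (post-nasal voicing): /k/ is a voiceless stop immediately after the nasal /m/, so it voices to [g]. /t/ is a voiceless stop immediately after the nasal /n/, so it voices to [d]. /imkakafivohaint/ → imgakafivohaind.
Rule 2 (intervocalic spirantization): /k/ is a stop between vowels /a/ and /a/, so it spirantizes to the fricative [x]. /imgakafivohaind/ → imgaxafivohaind.
Rule 3 (degemination): no segment meets the environment; /imgaxafivohaind/ is unchanged.
Rule 4 (intervocalic voicing): /f/ is a voiceless obstruent between vowels /a/ and /i/, so it voices to [v]. /imgaxafivohaind/ → imgaxavivohaind.
Rule 5 (final cluster simplification): /d/ is the second consonant of a word-final cluster /nd/, so it deletes. /imgaxavivohaind/ → imgaxavivohain.

imgaxavivohain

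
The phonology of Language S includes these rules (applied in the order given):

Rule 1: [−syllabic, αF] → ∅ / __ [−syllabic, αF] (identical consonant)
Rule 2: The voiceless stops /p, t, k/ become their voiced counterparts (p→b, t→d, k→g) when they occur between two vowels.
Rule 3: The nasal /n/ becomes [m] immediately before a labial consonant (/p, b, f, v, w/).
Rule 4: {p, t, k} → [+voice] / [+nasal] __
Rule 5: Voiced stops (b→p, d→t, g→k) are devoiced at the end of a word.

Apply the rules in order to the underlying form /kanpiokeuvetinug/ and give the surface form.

kambiogeuvedinuk

Rule 1 (degemination): no segment meets the environment; /kanpiokeuvetinug/ is unchanged.
Rule 2 (intervocalic voicing): /k/ is a voiceless stop between vowels /o/ and /e/, so it voices to [g]. /t/ is a voiceless stop between vowels /e/ and /i/, so it voices to [d]. /kanpiokeuvetinug/ → kanpiogeuvedinug.
Rule 3 (nasal place assimilation): /n/ precedes the labial consonant /p/, so it assimilates in place to [m]. /kanpiogeuvedinug/ → kampiogeuvedinug.
Rule 4 (post-nasal voicing): /p/ is a voiceless stop immediately after the nasal /m/, so it voices to [b]. /kampiogeuvedinug/ → kambiogeuvedinug.
Rule 5 (final devoicing): /g/ is a voiced stop in word-final position, so it devoices to [k]. /kambiogeuvedinug/ → kambiogeuvedinuk.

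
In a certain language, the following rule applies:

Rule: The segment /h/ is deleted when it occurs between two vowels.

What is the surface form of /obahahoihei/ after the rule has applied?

/h/ occurs between vowels /a/ and /a/, so it deletes.
/h/ occurs between vowels /a/ and /o/, so it deletes.
/h/ occurs between vowels /i/ and /e/, so it deletes.
Surface form: [obaaoiei].

obaaoiei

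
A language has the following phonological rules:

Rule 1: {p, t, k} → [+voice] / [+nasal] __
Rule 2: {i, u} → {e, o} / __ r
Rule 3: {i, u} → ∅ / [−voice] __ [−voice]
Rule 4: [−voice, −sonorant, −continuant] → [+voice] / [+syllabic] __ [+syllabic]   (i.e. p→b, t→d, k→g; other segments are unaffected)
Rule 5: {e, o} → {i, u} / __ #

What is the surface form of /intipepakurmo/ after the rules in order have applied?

Rule 1 (post-nasal voicing): /t/ is a voiceless stop immediately after the nasal /n/, so it voices to [d]. /intipepakurmo/ → indipepakurmo.
Rule 2 (pre-rhotic lowering): /u/ is a high vowel immediately before /r/, so it lowers to [o]. /indipepakurmo/ → indipepakormo.
Rule 3 (high vowel syncope): no segment meets the environment; /indipepakormo/ is unchanged.
Rule 4 (intervocalic voicing): /p/ is a voiceless stop between vowels /i/ and /e/, so it voices to [b]. /p/ is a voiceless stop between vowels /e/ and /a/, so it voices to [b]. /k/ is a voiceless stop between vowels /a/ and /o/, so it voices to [g]. /indipepakormo/ → indibebagormo.
Rule 5 (final vowel raising): /o/ is a mid vowel in word-final position, so it raises to [u]. /indibebagormo/ → indibebagormu.

indibebagormu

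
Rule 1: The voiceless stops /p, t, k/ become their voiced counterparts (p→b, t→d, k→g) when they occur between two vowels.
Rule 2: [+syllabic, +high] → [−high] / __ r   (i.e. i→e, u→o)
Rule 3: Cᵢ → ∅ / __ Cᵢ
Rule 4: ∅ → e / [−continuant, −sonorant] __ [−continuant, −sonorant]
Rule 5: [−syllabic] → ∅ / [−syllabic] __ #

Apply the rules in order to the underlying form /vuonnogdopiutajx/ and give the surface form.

Rule 1 (intervocalic voicing): /p/ is a voiceless stop between vowels /o/ and /i/, so it voices to [b]. /t/ is a voiceless stop between vowels /u/ and /a/, so it voices to [d]. /vuonnogdopiutajx/ → vuonnogdobiudajx.
Rule 2 (pre-rhotic lowering): no segment meets the environment; /vuonnogdobiudajx/ is unchanged.
Rule 3 (degemination): /nn/ is a geminate; the first /n/ deletes. /vuonnogdobiudajx/ → vuonogdobiudajx.
Rule 4 (stop-cluster e-epenthesis): /g/ and /d/ form a stop–stop cluster, so [e] is inserted between them. /vuonogdobiudajx/ → vuonogedobiudajx.
Rule 5 (final cluster simplification): /x/ is the second consonant of a word-final cluster /jx/, so it deletes. /vuonogedobiudajx/ → vuonogedobiudaj.

vuonogedobiudaj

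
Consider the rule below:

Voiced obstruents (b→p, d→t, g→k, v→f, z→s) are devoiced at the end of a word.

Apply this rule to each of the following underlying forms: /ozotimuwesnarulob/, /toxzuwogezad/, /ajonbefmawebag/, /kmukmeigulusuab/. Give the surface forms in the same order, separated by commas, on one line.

ozotimuwesnarulop, toxzuwogezat, ajonbefmawebak, kmukmeigulusuap

/ozotimuwesnarulob/: /b/ is a voiced obstruent in word-final position, so it devoices to [p]. → [ozotimuwesnarulop].
/toxzuwogezad/: /d/ is a voiced obstruent in word-final position, so it devoices to [t]. → [toxzuwogezat].
/ajonbefmawebag/: /g/ is a voiced obstruent in word-final position, so it devoices to [k]. → [ajonbefmawebak].
/kmukmeigulusuab/: /b/ is a voiced obstruent in word-final position, so it devoices to [p]. → [kmukmeigulusuap].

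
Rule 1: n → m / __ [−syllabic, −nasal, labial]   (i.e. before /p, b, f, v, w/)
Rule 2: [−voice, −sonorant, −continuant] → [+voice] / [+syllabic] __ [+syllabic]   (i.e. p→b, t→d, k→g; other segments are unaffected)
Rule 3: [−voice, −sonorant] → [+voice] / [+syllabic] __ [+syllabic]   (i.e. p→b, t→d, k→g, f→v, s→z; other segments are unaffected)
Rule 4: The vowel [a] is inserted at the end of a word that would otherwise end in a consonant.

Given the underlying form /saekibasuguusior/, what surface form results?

Rule 1 (nasal place assimilation): no segment meets the environment; /saekibasuguusior/ is unchanged.
Rule 2 (intervocalic voicing): /k/ is a voiceless stop between vowels /e/ and /i/, so it voices to [g]. /saekibasuguusior/ → saegibasuguusior.
Rule 3 (intervocalic voicing): /s/ is a voiceless obstruent between vowels /a/ and /u/, so it voices to [z]. /s/ is a voiceless obstruent between vowels /u/ and /i/, so it voices to [z]. /saegibasuguusior/ → saegibazuguuzior.
Rule 4 (final a-epenthesis): the form ends in the consonant /r/, so [a] is inserted word-finally. /saegibazuguuzior/ → saegibazuguuziora.

saegibazuguuziora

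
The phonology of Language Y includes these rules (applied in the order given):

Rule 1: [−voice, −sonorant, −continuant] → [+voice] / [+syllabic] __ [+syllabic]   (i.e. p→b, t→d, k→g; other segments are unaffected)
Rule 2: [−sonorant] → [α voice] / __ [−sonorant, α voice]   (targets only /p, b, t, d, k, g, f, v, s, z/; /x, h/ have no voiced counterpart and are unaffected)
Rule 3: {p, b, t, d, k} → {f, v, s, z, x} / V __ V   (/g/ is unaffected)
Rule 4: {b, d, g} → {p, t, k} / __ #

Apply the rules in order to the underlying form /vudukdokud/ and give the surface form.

Rule 1 (intervocalic voicing): /k/ is a voiceless stop between vowels /o/ and /u/, so it voices to [g]. /vudukdokud/ → vudukdogud.
Rule 2 (regressive voicing assimilation): /k/ precedes the voiced obstruent /d/, so it voices to [g] by assimilation. /vudukdogud/ → vudugdogud.
Rule 3 (intervocalic spirantization): /d/ is a stop between vowels /u/ and /u/, so it spirantizes to the fricative [z]. /vudugdogud/ → vuzugdogud.
Rule 4 (final devoicing): /d/ is a voiced stop in word-final position, so it devoices to [t]. /vuzugdogud/ → vuzugdogut.

vuzugdogut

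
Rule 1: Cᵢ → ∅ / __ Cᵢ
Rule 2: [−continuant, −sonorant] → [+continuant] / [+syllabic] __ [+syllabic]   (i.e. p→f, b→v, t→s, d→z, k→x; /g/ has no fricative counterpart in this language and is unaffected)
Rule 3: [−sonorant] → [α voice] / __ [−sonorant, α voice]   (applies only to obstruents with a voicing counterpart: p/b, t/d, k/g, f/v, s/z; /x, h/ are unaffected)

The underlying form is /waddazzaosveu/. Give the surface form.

wazazaozveu

Rule 1 (degemination): /dd/ is a geminate; the first /d/ deletes. /zz/ is a geminate; the first /z/ deletes. /waddazzaosveu/ → wadazaosveu.
Rule 2 (intervocalic spirantization): /d/ is a stop between vowels /a/ and /a/, so it spirantizes to the fricative [z]. /wadazaosveu/ → wazazaosveu.
Rule 3 (regressive voicing assimilation): /s/ precedes the voiced obstruent /v/, so it voices to [z] by assimilation. /wazazaosveu/ → wazazaozveu.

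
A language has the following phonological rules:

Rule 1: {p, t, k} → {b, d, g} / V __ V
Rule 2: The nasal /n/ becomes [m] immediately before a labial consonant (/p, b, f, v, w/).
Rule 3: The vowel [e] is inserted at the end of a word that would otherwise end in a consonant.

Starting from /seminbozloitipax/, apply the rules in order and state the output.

Rule 1 (intervocalic voicing): /t/ is a voiceless stop between vowels /i/ and /i/, so it voices to [d]. /p/ is a voiceless stop between vowels /i/ and /a/, so it voices to [b]. /seminbozloitipax/ → seminbozloidibax.
Rule 2 (nasal place assimilation): /n/ precedes the labial consonant /b/, so it assimilates in place to [m]. /seminbozloidibax/ → semimbozloidibax.
Rule 3 (final e-epenthesis): the form ends in the consonant /x/, so [e] is inserted word-finally. /semimbozloidibax/ → semimbozloidibaxe.

semimbozloidibaxe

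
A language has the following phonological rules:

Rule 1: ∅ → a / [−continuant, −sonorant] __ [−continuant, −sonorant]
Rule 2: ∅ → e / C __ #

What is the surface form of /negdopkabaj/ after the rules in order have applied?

negadopakabaje

Rule 1 (stop-cluster a-epenthesis): /g/ and /d/ form a stop–stop cluster, so [a] is inserted between them. /p/ and /k/ form a stop–stop cluster, so [a] is inserted between them. /negdopkabaj/ → negadopakabaj.
Rule 2 (final e-epenthesis): the form ends in the consonant /j/, so [e] is inserted word-finally. /negadopakabaj/ → negadopakabaje.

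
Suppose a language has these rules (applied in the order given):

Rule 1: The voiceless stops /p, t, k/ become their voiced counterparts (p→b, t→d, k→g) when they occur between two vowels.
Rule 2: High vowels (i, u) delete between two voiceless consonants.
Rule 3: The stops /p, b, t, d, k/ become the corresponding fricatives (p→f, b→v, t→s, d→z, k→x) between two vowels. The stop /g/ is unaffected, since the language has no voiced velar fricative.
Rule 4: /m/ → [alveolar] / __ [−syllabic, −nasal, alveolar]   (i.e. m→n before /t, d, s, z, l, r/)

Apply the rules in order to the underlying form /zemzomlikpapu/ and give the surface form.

zenzonlikpavu

Rule 1 (intervocalic voicing): /p/ is a voiceless stop between vowels /a/ and /u/, so it voices to [b]. /zemzomlikpapu/ → zemzomlikpabu.
Rule 2 (high vowel syncope): no segment meets the environment; /zemzomlikpabu/ is unchanged.
Rule 3 (intervocalic spirantization): /b/ is a stop between vowels /a/ and /u/, so it spirantizes to the fricative [v]. /zemzomlikpabu/ → zemzomlikpavu.
Rule 4 (nasal place assimilation): /m/ precedes the alveolar consonant /z/, so it assimilates in place to [n]. /m/ precedes the alveolar consonant /l/, so it assimilates in place to [n]. /zemzomlikpavu/ → zenzonlikpavu.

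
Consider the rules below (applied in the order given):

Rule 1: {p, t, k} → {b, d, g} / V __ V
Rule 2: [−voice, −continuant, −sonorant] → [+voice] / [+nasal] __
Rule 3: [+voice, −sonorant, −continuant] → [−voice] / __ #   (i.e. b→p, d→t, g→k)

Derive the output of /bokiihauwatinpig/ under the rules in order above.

bogiihauwadinbik

Rule 1 (intervocalic voicing): /k/ is a voiceless stop between vowels /o/ and /i/, so it voices to [g]. /t/ is a voiceless stop between vowels /a/ and /i/, so it voices to [d]. /bokiihauwatinpig/ → bogiihauwadinpig.
Rule 2 (post-nasal voicing): /p/ is a voiceless stop immediately after the nasal /n/, so it voices to [b]. /bogiihauwadinpig/ → bogiihauwadinbig.
Rule 3 (final devoicing): /g/ is a voiced stop in word-final position, so it devoices to [k]. /bogiihauwadinbig/ → bogiihauwadinbik.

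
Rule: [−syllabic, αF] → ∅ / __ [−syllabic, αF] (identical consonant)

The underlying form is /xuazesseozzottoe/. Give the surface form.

/ss/ is a geminate; the first /s/ deletes.
/zz/ is a geminate; the first /z/ deletes.
/tt/ is a geminate; the first /t/ deletes.
Surface form: [xuazeseozotoe].

xuazeseozotoe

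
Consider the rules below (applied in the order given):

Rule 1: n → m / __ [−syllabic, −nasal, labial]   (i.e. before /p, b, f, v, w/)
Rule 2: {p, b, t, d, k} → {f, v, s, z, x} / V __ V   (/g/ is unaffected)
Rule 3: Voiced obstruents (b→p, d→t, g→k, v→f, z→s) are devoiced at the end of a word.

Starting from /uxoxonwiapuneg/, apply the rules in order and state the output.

Rule 1 (nasal place assimilation): /n/ precedes the labial consonant /w/, so it assimilates in place to [m]. /uxoxonwiapuneg/ → uxoxomwiapuneg.
Rule 2 (intervocalic spirantization): /p/ is a stop between vowels /a/ and /u/, so it spirantizes to the fricative [f]. /uxoxomwiapuneg/ → uxoxomwiafuneg.
Rule 3 (final devoicing): /g/ is a voiced obstruent in word-final position, so it devoices to [k]. /uxoxomwiafuneg/ → uxoxomwiafunek.

uxoxomwiafunek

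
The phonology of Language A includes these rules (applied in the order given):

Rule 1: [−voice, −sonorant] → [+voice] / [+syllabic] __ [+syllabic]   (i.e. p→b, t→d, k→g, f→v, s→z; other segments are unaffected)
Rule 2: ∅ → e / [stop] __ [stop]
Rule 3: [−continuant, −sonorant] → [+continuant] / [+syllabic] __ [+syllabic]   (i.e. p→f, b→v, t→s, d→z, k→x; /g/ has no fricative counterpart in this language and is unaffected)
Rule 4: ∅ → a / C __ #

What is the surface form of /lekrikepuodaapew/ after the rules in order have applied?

lekrigevuozaavewa

Rule 1 (intervocalic voicing): /k/ is a voiceless obstruent between vowels /i/ and /e/, so it voices to [g]. /p/ is a voiceless obstruent between vowels /e/ and /u/, so it voices to [b]. /p/ is a voiceless obstruent between vowels /a/ and /e/, so it voices to [b]. /lekrikepuodaapew/ → lekrigebuodaabew.
Rule 2 (stop-cluster e-epenthesis): no segment meets the environment; /lekrigebuodaabew/ is unchanged.
Rule 3 (intervocalic spirantization): /b/ is a stop between vowels /e/ and /u/, so it spirantizes to the fricative [v]. /d/ is a stop between vowels /o/ and /a/, so it spirantizes to the fricative [z]. /b/ is a stop between vowels /a/ and /e/, so it spirantizes to the fricative [v]. /lekrigebuodaabew/ → lekrigevuozaavew.
Rule 4 (final a-epenthesis): the form ends in the consonant /w/, so [a] is inserted word-finally. /lekrigevuozaavew/ → lekrigevuozaavewa.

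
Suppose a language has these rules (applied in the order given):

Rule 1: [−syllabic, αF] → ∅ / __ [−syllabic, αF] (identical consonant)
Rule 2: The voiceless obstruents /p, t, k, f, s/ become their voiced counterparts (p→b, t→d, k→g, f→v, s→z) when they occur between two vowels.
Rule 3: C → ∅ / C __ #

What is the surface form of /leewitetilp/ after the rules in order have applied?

leewidedil

Rule 1 (degemination): no segment meets the environment; /leewitetilp/ is unchanged.
Rule 2 (intervocalic voicing): /t/ is a voiceless obstruent between vowels /i/ and /e/, so it voices to [d]. /t/ is a voiceless obstruent between vowels /e/ and /i/, so it voices to [d]. /leewitetilp/ → leewidedilp.
Rule 3 (final cluster simplification): /p/ is the second consonant of a word-final cluster /lp/, so it deletes. /leewidedilp/ → leewidedil.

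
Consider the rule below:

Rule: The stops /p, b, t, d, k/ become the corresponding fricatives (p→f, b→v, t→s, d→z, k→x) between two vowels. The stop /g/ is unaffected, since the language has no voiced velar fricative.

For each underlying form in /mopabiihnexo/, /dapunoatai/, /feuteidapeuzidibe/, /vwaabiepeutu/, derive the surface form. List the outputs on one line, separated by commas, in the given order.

mofaviihnexo, dafunoasai, feuseizafeuzizive, vwaaviefeusu

/mopabiihnexo/: /p/ is a stop between vowels /o/ and /a/, so it spirantizes to the fricative [f]. /b/ is a stop between vowels /a/ and /i/, so it spirantizes to the fricative [v]. → [mofaviihnexo].
/dapunoatai/: /p/ is a stop between vowels /a/ and /u/, so it spirantizes to the fricative [f]. /t/ is a stop between vowels /a/ and /a/, so it spirantizes to the fricative [s]. → [dafunoasai].
/feuteidapeuzidibe/: /t/ is a stop between vowels /u/ and /e/, so it spirantizes to the fricative [s]. /d/ is a stop between vowels /i/ and /a/, so it spirantizes to the fricative [z]. /p/ is a stop between vowels /a/ and /e/, so it spirantizes to the fricative [f]. /d/ is a stop between vowels /i/ and /i/, so it spirantizes to the fricative [z]. /b/ is a stop between vowels /i/ and /e/, so it spirantizes to the fricative [v]. → [feuseizafeuzizive].
/vwaabiepeutu/: /b/ is a stop between vowels /a/ and /i/, so it spirantizes to the fricative [v]. /p/ is a stop between vowels /e/ and /e/, so it spirantizes to the fricative [f]. /t/ is a stop between vowels /u/ and /u/, so it spirantizes to the fricative [s]. → [vwaaviefeusu].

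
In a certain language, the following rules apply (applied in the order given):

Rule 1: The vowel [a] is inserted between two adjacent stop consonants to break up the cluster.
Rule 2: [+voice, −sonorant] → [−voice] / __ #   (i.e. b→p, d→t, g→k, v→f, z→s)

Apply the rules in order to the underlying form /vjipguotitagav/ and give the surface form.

vjipaguotitagaf

Rule 1 (stop-cluster a-epenthesis): /p/ and /g/ form a stop–stop cluster, so [a] is inserted between them. /vjipguotitagav/ → vjipaguotitagav.
Rule 2 (final devoicing): /v/ is a voiced obstruent in word-final position, so it devoices to [f]. /vjipaguotitagav/ → vjipaguotitagaf.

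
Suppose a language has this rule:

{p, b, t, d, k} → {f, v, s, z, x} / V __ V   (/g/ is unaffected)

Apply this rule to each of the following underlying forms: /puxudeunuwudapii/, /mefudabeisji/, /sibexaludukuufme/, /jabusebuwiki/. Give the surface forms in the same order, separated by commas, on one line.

puxuzeunuwuzafii, mefuzaveisji, sivexaluzuxuufme, javusevuwixi

/puxudeunuwudapii/: /d/ is a stop between vowels /u/ and /e/, so it spirantizes to the fricative [z]. /d/ is a stop between vowels /u/ and /a/, so it spirantizes to the fricative [z]. /p/ is a stop between vowels /a/ and /i/, so it spirantizes to the fricative [f]. → [puxuzeunuwuzafii].
/mefudabeisji/: /d/ is a stop between vowels /u/ and /a/, so it spirantizes to the fricative [z]. /b/ is a stop between vowels /a/ and /e/, so it spirantizes to the fricative [v]. → [mefuzaveisji].
/sibexaludukuufme/: /b/ is a stop between vowels /i/ and /e/, so it spirantizes to the fricative [v]. /d/ is a stop between vowels /u/ and /u/, so it spirantizes to the fricative [z]. /k/ is a stop between vowels /u/ and /u/, so it spirantizes to the fricative [x]. → [sivexaluzuxuufme].
/jabusebuwiki/: /b/ is a stop between vowels /a/ and /u/, so it spirantizes to the fricative [v]. /b/ is a stop between vowels /e/ and /u/, so it spirantizes to the fricative [v]. /k/ is a stop between vowels /i/ and /i/, so it spirantizes to the fricative [x]. → [javusevuwixi].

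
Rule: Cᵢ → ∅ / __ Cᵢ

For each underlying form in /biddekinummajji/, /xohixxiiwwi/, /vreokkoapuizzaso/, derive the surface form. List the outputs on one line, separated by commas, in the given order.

bidekinumaji, xohixiiwi, vreokoapuizaso

/biddekinummajji/: /dd/ is a geminate; the first /d/ deletes. /mm/ is a geminate; the first /m/ deletes. /jj/ is a geminate; the first /j/ deletes. → [bidekinumaji].
/xohixxiiwwi/: /xx/ is a geminate; the first /x/ deletes. /ww/ is a geminate; the first /w/ deletes. → [xohixiiwi].
/vreokkoapuizzaso/: /kk/ is a geminate; the first /k/ deletes. /zz/ is a geminate; the first /z/ deletes. → [vreokoapuizaso].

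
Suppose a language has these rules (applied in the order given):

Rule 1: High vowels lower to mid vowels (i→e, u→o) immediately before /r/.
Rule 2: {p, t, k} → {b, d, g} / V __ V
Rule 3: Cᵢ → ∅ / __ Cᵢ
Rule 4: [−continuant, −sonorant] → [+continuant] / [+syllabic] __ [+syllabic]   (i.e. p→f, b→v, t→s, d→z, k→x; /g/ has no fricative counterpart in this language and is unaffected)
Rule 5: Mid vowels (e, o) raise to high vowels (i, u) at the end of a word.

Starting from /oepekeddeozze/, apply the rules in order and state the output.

Rule 1 (pre-rhotic lowering): no segment meets the environment; /oepekeddeozze/ is unchanged.
Rule 2 (intervocalic voicing): /p/ is a voiceless stop between vowels /e/ and /e/, so it voices to [b]. /k/ is a voiceless stop between vowels /e/ and /e/, so it voices to [g]. /oepekeddeozze/ → oebegeddeozze.
Rule 3 (degemination): /dd/ is a geminate; the first /d/ deletes. /zz/ is a geminate; the first /z/ deletes. /oebegeddeozze/ → oebegedeoze.
Rule 4 (intervocalic spirantization): /b/ is a stop between vowels /e/ and /e/, so it spirantizes to the fricative [v]. /d/ is a stop between vowels /e/ and /e/, so it spirantizes to the fricative [z]. /oebegedeoze/ → oevegezeoze.
Rule 5 (final vowel raising): /e/ is a mid vowel in word-final position, so it raises to [i]. /oevegezeoze/ → oevegezeozi.

oevegezeozi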